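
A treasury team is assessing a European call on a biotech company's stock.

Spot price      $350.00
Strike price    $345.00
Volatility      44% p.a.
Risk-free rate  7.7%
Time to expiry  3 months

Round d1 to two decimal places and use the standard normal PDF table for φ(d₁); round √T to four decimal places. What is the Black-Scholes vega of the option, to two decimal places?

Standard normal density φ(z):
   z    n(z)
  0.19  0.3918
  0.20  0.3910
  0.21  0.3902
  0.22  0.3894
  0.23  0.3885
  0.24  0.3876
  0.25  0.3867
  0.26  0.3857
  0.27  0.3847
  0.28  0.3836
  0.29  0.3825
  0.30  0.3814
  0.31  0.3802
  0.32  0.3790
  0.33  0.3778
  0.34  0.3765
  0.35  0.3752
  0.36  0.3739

σ√T = 0.44 × 0.5000 = 0.2200
d₁ = [ln(350/345) + (0.077 + 0.44²/2)·0.25] / 0.2200 = [0.0144 + 0.0435] / 0.2200 = 0.2629 ⇒ 0.26
√T = √0.25 = 0.5000
φ(d₁) = φ(0.26) = 0.3857
vega = S·φ(d₁)·√T = 350·0.3857·0.5000 = 67.4975

67.50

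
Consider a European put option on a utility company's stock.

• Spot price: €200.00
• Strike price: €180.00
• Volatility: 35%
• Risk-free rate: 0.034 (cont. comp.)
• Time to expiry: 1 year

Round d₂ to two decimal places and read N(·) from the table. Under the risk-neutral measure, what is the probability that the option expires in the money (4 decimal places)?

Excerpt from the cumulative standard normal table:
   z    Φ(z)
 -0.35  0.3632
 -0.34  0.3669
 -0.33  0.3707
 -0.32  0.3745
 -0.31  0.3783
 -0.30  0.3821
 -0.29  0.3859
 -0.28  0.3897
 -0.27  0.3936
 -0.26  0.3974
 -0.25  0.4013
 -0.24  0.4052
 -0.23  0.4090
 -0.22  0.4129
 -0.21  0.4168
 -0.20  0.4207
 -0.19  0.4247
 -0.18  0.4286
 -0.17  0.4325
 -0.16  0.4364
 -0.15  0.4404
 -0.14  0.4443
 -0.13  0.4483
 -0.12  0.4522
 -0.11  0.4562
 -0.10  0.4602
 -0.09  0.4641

σ√T = 0.35 × 1.0000 = 0.3500
ln(S/K) + (r + σ²/2)T = ln(200/180) + (0.034 + 0.35²/2)·1 = 0.1054 + 0.0953 = 0.2006
d₁ = 0.2006 / 0.3500 = 0.5732 ⇒ 0.57
d₂ = d₁ − σ√T = 0.5732 − 0.3500 = 0.2232 ⇒ 0.22
Pr(exercise) under Q = N(−d₂) = N(-0.22) = 0.4129

0.4129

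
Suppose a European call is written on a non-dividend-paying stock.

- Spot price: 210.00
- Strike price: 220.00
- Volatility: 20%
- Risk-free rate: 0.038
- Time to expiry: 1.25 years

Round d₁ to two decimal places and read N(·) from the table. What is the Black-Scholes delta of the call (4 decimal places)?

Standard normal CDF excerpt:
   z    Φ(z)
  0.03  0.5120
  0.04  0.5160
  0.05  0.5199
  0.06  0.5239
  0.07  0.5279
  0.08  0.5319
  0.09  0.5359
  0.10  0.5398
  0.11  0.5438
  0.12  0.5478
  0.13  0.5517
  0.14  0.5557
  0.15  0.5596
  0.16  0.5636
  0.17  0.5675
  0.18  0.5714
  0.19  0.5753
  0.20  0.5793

T = 1.25;  σ√T = 0.2236
d₁ = [ln(210/220) + (0.038 + 0.2²/2)·1.25] / 0.2236 = [-0.0465 + 0.0725] / 0.2236 = 0.1162 → 0.12
N(d₁) = N(0.12) = 0.5478
Δ_call = N(d₁) = 0.5478

0.5478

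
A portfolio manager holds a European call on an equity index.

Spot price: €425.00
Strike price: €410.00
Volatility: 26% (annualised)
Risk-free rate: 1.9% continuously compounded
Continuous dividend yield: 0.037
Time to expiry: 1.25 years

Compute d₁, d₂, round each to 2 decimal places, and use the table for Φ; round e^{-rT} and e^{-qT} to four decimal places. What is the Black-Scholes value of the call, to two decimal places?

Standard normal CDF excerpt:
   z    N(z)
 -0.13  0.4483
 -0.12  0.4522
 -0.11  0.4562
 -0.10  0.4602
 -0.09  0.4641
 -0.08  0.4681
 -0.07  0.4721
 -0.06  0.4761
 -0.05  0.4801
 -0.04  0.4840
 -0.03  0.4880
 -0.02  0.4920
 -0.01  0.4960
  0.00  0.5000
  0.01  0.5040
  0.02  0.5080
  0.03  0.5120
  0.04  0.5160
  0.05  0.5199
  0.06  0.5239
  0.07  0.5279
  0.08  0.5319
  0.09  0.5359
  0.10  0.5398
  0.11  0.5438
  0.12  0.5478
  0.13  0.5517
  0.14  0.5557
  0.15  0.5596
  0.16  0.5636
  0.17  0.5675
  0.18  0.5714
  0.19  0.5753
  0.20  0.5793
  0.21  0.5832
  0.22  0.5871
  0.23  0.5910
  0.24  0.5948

T = 1.25;  σ√T = 0.2907
d₁ = [ln(425/410) + (0.019 − 0.037 + 0.26²/2)·1.25] / 0.2907 = [0.0359 + 0.0198] / 0.2907 = 0.1916 ≈ 0.19
d₂ = d₁ − σ√T = 0.1916 − 0.2907 = -0.0991 ≈ -0.10
exp(−qT) = exp(−0.037·1.25) = 0.9548;  exp(−rT) = exp(−0.019·1.25) = 0.9765
N(d₁) = N(0.19) = 0.5753;  N(d₂) = N(-0.10) = 0.4602
C = 425·0.9548·0.5753 − 410·0.9765·0.4602 = 233.4510 − 184.2480 = 49.2030

€49.20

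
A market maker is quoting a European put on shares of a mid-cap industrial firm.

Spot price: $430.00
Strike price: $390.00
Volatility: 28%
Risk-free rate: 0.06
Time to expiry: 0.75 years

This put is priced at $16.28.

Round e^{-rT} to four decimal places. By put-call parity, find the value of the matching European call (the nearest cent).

$73.44

e^(−rT) = e^(−0.06·0.75) = 0.9560
Put-call parity: C − P = S − K·e^(−rT) = 430 − 390·0.9560 = 430 − 372.8400 = 57.1600
C = P + (C − P) = 16.28 + (57.1600) = 73.4400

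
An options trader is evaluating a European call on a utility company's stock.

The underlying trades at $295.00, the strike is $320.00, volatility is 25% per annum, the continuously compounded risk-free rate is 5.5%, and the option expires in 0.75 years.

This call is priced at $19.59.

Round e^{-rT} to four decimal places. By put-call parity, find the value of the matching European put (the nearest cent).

$31.66

e^(−rT) = e^(−0.055·0.75) = 0.9596
Put-call parity: C − P = S − K·e^(−rT) = 295 − 320·0.9596 = 295 − 307.0720 = -12.0720
P = C − (C − P) = 19.59 − (-12.0720) = 31.6620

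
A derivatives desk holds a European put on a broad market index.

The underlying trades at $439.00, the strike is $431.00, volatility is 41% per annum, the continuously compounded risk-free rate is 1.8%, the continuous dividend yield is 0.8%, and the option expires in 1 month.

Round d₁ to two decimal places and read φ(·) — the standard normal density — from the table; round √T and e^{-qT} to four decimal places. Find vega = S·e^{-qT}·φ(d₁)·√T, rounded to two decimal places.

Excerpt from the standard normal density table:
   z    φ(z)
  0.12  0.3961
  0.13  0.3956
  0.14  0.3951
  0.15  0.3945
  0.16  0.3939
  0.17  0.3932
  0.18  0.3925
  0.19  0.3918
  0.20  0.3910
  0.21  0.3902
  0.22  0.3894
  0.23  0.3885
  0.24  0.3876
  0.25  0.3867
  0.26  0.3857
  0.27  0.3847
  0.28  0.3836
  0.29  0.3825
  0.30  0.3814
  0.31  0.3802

T = 0.08333;  σ√T = 0.1184
d₁ = [ln(439/431) + (0.018 − 0.008 + 0.41²/2)·0.08333] / 0.1184 = [0.0184 + 0.0078] / 0.1184 = 0.2216 → 0.22
√T = √0.08333 = 0.2887
φ(d₁) = φ(0.22) = 0.3894
exp(−qT) = exp(−0.008·0.08333) = 0.9993
vega = S·exp(−qT)·φ(d₁)·√T = 439·0.9993·0.3894·0.2887 = 49.3177

49.32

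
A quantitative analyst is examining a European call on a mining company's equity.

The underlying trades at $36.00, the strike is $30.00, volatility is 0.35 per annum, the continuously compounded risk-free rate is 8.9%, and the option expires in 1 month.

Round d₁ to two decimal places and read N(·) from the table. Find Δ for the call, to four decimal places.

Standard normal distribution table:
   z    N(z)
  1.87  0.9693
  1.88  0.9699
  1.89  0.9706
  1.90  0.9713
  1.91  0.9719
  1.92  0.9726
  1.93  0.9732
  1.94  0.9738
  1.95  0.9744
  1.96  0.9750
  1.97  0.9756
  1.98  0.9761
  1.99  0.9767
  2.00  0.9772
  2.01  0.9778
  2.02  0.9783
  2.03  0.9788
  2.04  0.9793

σ√T = 0.35 × 0.2887 = 0.1010
d₁ = [ln(36/30) + (0.089 + 0.35²/2)·0.08333] / 0.1010 = [0.1823 + 0.0125] / 0.1010 = 1.9284 → 1.93
N(d₁) = N(1.93) = 0.9732
Δ_call = N(d₁) = 0.9732

0.9732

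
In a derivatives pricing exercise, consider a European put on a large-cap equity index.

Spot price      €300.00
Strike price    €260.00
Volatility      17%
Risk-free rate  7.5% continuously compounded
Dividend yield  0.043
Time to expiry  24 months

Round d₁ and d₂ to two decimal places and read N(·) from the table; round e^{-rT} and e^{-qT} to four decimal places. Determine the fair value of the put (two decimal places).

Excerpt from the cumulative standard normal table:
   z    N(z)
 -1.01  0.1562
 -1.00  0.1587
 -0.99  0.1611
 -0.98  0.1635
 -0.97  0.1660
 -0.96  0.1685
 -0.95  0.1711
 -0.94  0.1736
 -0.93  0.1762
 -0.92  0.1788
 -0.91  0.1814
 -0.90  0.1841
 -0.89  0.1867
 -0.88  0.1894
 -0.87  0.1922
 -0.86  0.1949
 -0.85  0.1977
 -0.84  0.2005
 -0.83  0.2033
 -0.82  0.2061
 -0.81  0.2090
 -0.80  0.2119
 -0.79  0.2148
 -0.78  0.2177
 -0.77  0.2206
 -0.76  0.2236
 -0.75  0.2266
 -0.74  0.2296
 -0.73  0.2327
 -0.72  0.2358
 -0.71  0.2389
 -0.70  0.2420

σ√T = 0.17·√2 = 0.2404
ln(S/K) + (r − q + σ²/2)T = ln(300/260) + (0.075 − 0.043 + 0.17²/2)·2 = 0.1431 + 0.0929 = 0.2360
d₁ = 0.2360 / 0.2404 = 0.9816 which rounds to 0.98
d₂ = d₁ − σ√T = 0.9816 − 0.2404 = 0.7412 which rounds to 0.74
e^(−qT) = e^(−0.043·2) = 0.9176;  e^(−rT) = e^(−0.075·2) = 0.8607
N(−d₂) = N(-0.74) = 0.2296;  N(−d₁) = N(-0.98) = 0.1635
P = 260·0.8607·0.2296 − 300·0.9176·0.1635 = 51.3803 − 45.0083 = 6.3721

€6.37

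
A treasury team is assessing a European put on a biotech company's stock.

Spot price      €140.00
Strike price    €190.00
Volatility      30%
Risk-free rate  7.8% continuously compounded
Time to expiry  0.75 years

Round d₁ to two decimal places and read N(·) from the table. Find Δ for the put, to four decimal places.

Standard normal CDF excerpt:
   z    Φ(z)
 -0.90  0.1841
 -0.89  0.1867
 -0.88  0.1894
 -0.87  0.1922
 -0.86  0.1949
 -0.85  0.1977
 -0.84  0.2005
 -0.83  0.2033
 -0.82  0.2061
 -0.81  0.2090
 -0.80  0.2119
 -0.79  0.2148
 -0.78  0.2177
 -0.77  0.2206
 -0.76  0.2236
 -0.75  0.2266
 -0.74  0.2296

-0.7939

σ√T = 0.3·√0.75 = 0.2598
d₁ = [ln(140/190) + (0.078 + 0.3²/2)·0.75] / 0.2598 = [-0.3054 + 0.0922] / 0.2598 = -0.8203 which rounds to -0.82
N(d₁) = N(-0.82) = 0.2061
Δ_put = N(d₁) − 1 = 0.2061 − 1 = -0.7939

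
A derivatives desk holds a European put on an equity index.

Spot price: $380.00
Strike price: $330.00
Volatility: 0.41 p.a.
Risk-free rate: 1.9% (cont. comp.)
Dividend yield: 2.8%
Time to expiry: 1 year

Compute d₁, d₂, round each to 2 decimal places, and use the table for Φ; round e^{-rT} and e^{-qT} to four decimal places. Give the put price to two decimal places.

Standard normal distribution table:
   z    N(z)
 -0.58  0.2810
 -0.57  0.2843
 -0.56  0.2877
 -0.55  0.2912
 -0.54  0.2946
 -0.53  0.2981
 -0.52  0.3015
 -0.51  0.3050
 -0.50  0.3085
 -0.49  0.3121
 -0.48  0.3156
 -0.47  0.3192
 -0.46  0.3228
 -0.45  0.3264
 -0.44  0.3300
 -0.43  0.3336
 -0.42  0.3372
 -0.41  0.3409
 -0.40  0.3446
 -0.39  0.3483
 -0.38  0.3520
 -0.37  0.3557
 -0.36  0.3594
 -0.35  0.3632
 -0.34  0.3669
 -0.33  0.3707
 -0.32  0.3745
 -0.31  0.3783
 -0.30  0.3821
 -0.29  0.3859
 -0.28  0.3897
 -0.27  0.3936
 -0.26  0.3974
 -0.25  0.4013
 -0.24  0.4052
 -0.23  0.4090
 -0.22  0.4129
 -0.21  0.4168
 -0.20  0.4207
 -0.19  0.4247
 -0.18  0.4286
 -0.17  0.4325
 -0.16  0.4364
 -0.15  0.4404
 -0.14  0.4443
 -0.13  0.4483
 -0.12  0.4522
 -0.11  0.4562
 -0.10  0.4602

$36.27

σ√T = 0.41 × 1.0000 = 0.4100
ln(S/K) + (r − q + σ²/2)T = ln(380/330) + (0.019 − 0.028 + 0.41²/2)·1 = 0.1411 + 0.0750 = 0.2161
d₁ = 0.2161 / 0.4100 = 0.5271 ≈ 0.53
d₂ = d₁ − σ√T = 0.5271 − 0.4100 = 0.1171 ≈ 0.12
e^(−qT) = e^(−0.028·1) = 0.9724;  e^(−rT) = e^(−0.019·1) = 0.9812
P = 330·0.9812·N(-0.12) − 380·0.9724·N(-0.53) = 330·0.9812·0.4522 − 380·0.9724·0.2981 = 146.4206 − 110.1515 = 36.2690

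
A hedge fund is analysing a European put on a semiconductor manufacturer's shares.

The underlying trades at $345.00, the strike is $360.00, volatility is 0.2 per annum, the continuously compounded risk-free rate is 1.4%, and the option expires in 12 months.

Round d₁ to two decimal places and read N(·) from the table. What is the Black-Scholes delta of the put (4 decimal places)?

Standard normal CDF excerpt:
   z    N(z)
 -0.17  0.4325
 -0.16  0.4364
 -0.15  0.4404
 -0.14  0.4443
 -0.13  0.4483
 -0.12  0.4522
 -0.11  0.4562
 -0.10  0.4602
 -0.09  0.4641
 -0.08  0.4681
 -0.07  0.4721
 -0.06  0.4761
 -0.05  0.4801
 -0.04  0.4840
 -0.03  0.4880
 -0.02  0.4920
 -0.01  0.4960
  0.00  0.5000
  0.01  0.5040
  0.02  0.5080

-0.5160

σ√T = 0.2·√1 = 0.2000
d₁ = [ln(345/360) + (0.014 + 0.2²/2)·1] / 0.2000 = [-0.0426 + 0.0340] / 0.2000 = -0.0428 which rounds to -0.04
N(d₁) = N(-0.04) = 0.4840
Δ_put = N(d₁) − 1 = 0.4840 − 1 = -0.5160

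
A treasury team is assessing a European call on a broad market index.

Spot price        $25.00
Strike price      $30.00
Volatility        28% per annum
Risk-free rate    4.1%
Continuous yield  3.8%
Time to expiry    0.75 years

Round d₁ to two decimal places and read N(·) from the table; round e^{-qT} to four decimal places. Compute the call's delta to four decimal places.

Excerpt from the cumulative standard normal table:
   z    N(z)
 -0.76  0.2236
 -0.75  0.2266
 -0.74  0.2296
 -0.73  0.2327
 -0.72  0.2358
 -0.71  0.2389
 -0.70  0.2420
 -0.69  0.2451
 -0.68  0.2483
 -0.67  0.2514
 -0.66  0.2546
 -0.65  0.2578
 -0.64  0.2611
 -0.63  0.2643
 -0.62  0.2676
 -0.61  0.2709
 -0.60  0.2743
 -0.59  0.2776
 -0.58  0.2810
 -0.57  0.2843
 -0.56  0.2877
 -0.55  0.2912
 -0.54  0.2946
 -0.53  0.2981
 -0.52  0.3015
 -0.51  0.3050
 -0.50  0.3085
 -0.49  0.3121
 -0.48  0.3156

σ√T = 0.28 × 0.8660 = 0.2425
d₁ = [ln(25/30) + (0.041 − 0.038 + 0.28²/2)·0.75] / 0.2425 = [-0.1823 + 0.0317] / 0.2425 = -0.6214 which rounds to -0.62
N(d₁) = N(-0.62) = 0.2676
Δ_call = e^(−qT)·N(d₁) = 0.9719·0.2676 = 0.2601

0.2601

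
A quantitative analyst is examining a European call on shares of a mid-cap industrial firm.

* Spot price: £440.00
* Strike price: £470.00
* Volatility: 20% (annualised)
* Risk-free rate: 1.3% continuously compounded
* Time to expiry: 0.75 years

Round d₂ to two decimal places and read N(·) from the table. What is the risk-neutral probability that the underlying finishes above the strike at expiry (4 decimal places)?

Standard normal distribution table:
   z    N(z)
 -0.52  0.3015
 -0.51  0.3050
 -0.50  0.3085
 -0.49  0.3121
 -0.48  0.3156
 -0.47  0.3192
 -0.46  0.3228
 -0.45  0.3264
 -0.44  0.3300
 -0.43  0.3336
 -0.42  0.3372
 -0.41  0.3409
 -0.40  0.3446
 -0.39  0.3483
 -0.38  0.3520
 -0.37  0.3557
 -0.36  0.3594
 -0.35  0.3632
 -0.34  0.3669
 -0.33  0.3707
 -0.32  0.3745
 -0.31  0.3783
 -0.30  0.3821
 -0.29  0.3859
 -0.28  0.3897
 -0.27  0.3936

σ√T = 0.2 × 0.8660 = 0.1732
d₁ = [ln(440/470) + (0.013 + ½·0.2²)·0.75] / (σ√T) = (-0.0660 + 0.0248) / 0.1732 = -0.2379 ≈ -0.24
d₂ = -0.2379 − 0.1732 = -0.4111 ≈ -0.41
Pr(exercise) under Q = N(d₂) = 0.3409

0.3409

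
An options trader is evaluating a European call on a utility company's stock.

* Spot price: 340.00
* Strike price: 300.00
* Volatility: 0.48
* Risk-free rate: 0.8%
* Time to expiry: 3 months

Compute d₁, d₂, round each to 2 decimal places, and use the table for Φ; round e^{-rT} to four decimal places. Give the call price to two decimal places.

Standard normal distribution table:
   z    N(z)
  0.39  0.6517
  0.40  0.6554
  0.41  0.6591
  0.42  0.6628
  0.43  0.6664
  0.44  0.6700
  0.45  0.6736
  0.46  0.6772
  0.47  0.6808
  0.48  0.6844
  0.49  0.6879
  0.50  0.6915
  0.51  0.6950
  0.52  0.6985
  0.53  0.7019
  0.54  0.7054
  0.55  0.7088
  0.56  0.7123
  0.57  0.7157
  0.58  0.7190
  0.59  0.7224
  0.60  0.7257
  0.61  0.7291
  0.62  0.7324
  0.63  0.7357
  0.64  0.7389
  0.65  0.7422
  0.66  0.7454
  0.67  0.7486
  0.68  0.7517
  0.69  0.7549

55.01

σ√T = 0.48·√0.25 = 0.2400
d₁ = [ln(340/300) + (0.008 + 0.48²/2)·0.25] / 0.2400 = [0.1252 + 0.0308] / 0.2400 = 0.6498 which rounds to 0.65
d₂ = d₁ − σ√T = 0.6498 − 0.2400 = 0.4098 which rounds to 0.41
e^(−rT) = e^(−0.008·0.25) = 0.9980
N(d₁) = N(0.65) = 0.7422;  N(d₂) = N(0.41) = 0.6591
C = 340·0.7422 − 300·0.9980·0.6591 = 252.3480 − 197.3345 = 55.0135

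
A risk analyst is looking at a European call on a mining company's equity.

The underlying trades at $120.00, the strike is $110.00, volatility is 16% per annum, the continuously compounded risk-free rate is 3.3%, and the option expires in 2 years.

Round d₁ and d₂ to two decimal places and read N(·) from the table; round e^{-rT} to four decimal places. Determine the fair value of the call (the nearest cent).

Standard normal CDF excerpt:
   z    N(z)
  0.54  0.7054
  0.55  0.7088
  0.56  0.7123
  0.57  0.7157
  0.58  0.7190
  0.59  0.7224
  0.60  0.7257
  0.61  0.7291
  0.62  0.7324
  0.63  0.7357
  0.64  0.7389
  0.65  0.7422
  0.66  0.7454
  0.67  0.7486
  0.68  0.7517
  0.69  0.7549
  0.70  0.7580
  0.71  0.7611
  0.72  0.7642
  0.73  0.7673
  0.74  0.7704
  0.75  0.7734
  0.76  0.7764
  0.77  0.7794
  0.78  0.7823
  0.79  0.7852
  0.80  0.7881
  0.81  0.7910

$20.88

T = 2;  σ√T = 0.2263
d₁ = [ln(120/110) + (0.033 + 0.16²/2)·2] / 0.2263 = [0.0870 + 0.0916] / 0.2263 = 0.7894 ≈ 0.79
d₂ = d₁ − σ√T = 0.7894 − 0.2263 = 0.5631 ≈ 0.56
e^(−rT) = e^(−0.033·2) = 0.9361
N(d₁) = N(0.79) = 0.7852;  N(d₂) = N(0.56) = 0.7123
C = 120·0.7852 − 110·0.9361·0.7123 = 94.2240 − 73.3462 = 20.8778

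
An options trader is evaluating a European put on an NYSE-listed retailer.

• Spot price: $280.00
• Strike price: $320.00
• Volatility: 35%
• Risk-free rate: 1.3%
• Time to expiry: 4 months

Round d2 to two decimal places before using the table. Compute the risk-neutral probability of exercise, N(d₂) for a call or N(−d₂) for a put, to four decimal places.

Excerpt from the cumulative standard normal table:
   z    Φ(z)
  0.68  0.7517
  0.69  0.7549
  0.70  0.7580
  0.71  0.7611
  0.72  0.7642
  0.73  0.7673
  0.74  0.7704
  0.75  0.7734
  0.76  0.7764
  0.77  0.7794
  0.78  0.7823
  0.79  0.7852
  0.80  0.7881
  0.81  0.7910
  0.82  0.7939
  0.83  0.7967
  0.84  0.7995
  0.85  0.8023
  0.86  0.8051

0.7704

T = 0.3333;  σ√T = 0.2021
d₁ = [ln(280/320) + (0.013 + ½·0.35²)·0.3333] / (σ√T) = (-0.1335 + 0.0247) / 0.2021 = -0.5383 → -0.54
d₂ = -0.5383 − 0.2021 = -0.7404 → -0.74
Risk-neutral Pr[S_T < K] = N(−d₂) = N(0.74) = 0.7704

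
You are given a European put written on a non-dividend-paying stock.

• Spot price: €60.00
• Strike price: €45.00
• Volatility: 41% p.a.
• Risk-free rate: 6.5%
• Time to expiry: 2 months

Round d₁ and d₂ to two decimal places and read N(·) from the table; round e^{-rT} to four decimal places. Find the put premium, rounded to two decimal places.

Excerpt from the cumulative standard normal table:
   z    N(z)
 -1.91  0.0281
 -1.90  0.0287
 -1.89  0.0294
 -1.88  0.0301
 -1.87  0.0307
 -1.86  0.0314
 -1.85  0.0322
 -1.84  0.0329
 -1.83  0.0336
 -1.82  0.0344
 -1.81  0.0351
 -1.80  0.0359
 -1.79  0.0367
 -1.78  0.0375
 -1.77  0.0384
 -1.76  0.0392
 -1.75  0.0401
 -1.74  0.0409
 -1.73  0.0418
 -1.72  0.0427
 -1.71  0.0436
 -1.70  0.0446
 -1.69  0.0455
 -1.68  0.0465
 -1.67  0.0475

σ√T = 0.41·√0.1667 = 0.1674
ln(S/K) + (r + σ²/2)T = ln(60/45) + (0.065 + 0.41²/2)·0.1667 = 0.2877 + 0.0248 = 0.3125
d₁ = 0.3125 / 0.1674 = 1.8671 ≈ 1.87
d₂ = d₁ − σ√T = 1.8671 − 0.1674 = 1.6997 ≈ 1.70
e^(−rT) = e^(−0.065·0.1667) = 0.9892
P = 45·0.9892·N(-1.70) − 60·N(-1.87) = 45·0.9892·0.0446 − 60·0.0307 = 1.9853 − 1.8420 = 0.1433

€0.14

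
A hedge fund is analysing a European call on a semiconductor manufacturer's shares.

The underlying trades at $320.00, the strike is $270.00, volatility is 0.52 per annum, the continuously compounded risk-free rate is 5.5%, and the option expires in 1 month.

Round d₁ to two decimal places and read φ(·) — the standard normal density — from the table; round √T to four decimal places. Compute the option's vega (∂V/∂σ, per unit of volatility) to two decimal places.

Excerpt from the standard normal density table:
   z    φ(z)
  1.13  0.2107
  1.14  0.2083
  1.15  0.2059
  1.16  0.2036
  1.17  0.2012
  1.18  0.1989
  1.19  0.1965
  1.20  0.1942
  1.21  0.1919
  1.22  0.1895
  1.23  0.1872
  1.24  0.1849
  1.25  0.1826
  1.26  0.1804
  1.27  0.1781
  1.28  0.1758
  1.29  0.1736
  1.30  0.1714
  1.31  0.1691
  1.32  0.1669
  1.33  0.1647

17.08

σ√T = 0.52·√0.08333 = 0.1501
d₁ = [ln(320/270) + (0.055 + 0.52²/2)·0.08333] / 0.1501 = [0.1699 + 0.0158] / 0.1501 = 1.2374 → 1.24
√T = √0.08333 = 0.2887
φ(d₁) = φ(1.24) = 0.1849
vega = S·φ(d₁)·√T = 320·0.1849·0.2887 = 17.0818
(The put has the same vega.)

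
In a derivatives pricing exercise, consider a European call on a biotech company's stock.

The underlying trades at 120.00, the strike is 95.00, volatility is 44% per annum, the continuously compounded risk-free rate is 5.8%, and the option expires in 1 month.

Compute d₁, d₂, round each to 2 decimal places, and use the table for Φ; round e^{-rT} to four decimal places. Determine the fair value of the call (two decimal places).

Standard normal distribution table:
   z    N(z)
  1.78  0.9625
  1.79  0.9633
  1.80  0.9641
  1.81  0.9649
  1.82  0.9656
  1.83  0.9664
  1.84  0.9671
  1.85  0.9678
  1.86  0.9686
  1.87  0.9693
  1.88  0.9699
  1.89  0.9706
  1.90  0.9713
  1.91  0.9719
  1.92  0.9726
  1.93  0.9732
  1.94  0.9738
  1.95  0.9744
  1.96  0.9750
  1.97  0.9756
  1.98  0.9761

T = 0.08333;  σ√T = 0.1270
d₁ = [ln(120/95) + (0.058 + 0.44²/2)·0.08333] / 0.1270 = [0.2336 + 0.0129] / 0.1270 = 1.9408 ⇒ 1.94
d₂ = d₁ − σ√T = 1.9408 − 0.1270 = 1.8138 ⇒ 1.81
e^(−rT) = e^(−0.058·0.08333) = 0.9952
N(d₁) = N(1.94) = 0.9738;  N(d₂) = N(1.81) = 0.9649
C = 120·0.9738 − 95·0.9952·0.9649 = 116.8560 − 91.2255 = 25.6305

25.63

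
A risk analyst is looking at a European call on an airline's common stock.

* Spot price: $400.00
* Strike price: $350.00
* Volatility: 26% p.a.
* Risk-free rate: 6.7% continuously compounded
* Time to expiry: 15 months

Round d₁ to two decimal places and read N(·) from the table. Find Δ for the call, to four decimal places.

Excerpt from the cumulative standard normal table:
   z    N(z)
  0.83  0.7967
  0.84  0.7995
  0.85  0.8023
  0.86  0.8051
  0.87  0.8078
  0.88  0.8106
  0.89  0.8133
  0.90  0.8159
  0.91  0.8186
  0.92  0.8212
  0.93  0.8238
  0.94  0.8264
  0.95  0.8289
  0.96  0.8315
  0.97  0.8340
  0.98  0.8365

0.8133

σ√T = 0.26·√1.25 = 0.2907
d₁ = [ln(400/350) + (0.067 + 0.26²/2)·1.25] / 0.2907 = [0.1335 + 0.1260] / 0.2907 = 0.8928 → 0.89
N(d₁) = N(0.89) = 0.8133
Δ_call = N(d₁) = 0.8133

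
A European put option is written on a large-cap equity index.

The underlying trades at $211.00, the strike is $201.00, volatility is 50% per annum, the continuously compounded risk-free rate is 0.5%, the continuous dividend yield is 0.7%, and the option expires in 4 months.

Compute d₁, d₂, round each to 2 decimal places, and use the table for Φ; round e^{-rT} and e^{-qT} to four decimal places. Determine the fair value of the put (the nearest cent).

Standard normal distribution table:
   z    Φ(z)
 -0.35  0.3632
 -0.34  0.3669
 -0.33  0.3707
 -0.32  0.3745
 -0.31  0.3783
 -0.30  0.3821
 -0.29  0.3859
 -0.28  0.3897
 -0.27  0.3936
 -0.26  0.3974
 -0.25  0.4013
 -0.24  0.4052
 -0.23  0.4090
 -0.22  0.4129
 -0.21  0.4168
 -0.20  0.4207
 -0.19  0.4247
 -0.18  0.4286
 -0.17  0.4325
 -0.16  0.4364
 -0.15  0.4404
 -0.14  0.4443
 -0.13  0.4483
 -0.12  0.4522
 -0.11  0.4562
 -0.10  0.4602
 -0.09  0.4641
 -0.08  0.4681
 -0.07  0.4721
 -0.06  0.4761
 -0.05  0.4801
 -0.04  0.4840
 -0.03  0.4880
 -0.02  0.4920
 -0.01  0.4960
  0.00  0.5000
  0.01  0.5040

T = 0.3333;  σ√T = 0.2887
d₁ = [ln(211/201) + (0.005 − 0.007 + 0.5²/2)·0.3333] / 0.2887 = [0.0486 + 0.0410] / 0.2887 = 0.3102 ⇒ 0.31
d₂ = d₁ − σ√T = 0.3102 − 0.2887 = 0.0215 ⇒ 0.02
exp(−qT) = exp(−0.007·0.3333) = 0.9977;  exp(−rT) = exp(−0.005·0.3333) = 0.9983
P = 201·0.9983·N(-0.02) − 211·0.9977·N(-0.31) = 201·0.9983·0.4920 − 211·0.9977·0.3783 = 98.7239 − 79.6377 = 19.0862

$19.09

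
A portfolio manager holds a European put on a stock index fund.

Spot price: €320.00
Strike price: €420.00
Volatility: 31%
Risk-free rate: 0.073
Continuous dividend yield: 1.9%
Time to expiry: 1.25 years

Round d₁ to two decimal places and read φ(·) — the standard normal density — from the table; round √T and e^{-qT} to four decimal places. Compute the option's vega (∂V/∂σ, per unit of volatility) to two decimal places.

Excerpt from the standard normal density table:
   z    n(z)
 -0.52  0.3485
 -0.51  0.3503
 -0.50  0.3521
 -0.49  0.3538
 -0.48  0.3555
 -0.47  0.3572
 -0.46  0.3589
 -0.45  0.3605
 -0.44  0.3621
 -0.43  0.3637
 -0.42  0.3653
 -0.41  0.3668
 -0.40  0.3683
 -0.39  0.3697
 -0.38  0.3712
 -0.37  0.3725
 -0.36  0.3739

σ√T = 0.31 × 1.1180 = 0.3466
d₁ = [ln(320/420) + (0.073 − 0.019 + 0.31²/2)·1.25] / 0.3466 = [-0.2719 + 0.1276] / 0.3466 = -0.4165 which rounds to -0.42
√T = √1.25 = 1.1180
φ(d₁) = φ(-0.42) = 0.3653
exp(−qT) = exp(−0.019·1.25) = 0.9765
vega = S·exp(−qT)·φ(d₁)·√T = 320·0.9765·0.3653·1.1180 = 127.6185

127.62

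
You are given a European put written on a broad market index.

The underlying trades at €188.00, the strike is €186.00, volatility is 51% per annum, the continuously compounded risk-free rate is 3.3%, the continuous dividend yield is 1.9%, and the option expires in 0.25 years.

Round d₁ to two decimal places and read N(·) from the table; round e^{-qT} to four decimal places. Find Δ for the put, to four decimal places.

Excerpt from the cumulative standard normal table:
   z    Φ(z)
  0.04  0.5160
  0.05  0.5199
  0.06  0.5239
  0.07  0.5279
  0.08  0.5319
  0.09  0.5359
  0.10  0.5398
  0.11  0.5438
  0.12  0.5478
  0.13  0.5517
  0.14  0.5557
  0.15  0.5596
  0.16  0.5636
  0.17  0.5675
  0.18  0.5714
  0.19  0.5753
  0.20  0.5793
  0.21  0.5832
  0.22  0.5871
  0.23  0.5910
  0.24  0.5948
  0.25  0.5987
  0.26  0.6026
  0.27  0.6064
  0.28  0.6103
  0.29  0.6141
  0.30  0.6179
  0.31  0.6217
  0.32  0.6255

-0.4266

σ√T = 0.51·√0.25 = 0.2550
ln(S/K) + (r − q + σ²/2)T = ln(188/186) + (0.033 − 0.019 + 0.51²/2)·0.25 = 0.0107 + 0.0360 = 0.0467
d₁ = 0.0467 / 0.2550 = 0.1832 ≈ 0.18
N(d₁) = N(0.18) = 0.5714
Δ_put = exp(−qT)·(N(d₁) − 1) = 0.9953·(0.5714 − 1) = -0.4266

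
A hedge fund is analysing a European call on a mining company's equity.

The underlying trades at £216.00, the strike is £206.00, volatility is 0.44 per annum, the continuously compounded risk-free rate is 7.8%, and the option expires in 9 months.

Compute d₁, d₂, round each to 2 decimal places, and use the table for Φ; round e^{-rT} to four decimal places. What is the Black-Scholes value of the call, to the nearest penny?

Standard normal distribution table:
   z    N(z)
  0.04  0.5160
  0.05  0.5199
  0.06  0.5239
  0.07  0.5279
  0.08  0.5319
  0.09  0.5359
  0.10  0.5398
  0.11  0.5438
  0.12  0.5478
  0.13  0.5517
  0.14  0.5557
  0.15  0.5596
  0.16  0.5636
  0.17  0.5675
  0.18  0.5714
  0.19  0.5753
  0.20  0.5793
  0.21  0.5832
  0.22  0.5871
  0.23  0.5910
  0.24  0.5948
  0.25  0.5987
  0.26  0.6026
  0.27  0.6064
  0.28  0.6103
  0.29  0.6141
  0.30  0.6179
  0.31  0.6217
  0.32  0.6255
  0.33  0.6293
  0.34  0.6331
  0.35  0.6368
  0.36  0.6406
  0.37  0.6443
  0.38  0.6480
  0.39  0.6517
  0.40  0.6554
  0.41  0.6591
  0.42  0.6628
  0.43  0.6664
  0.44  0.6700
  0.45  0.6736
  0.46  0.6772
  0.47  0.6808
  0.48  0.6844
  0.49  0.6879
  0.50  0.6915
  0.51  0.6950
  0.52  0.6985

£42.93

T = 0.75;  σ√T = 0.3811
ln(S/K) + (r + σ²/2)T = ln(216/206) + (0.078 + 0.44²/2)·0.75 = 0.0474 + 0.1311 = 0.1785
d₁ = 0.1785 / 0.3811 = 0.4684 which rounds to 0.47
d₂ = d₁ − σ√T = 0.4684 − 0.3811 = 0.0874 which rounds to 0.09
e^(−rT) = e^(−0.078·0.75) = 0.9432
N(d₁) = N(0.47) = 0.6808;  N(d₂) = N(0.09) = 0.5359
C = 216·0.6808 − 206·0.9432·0.5359 = 147.0528 − 104.1249 = 42.9279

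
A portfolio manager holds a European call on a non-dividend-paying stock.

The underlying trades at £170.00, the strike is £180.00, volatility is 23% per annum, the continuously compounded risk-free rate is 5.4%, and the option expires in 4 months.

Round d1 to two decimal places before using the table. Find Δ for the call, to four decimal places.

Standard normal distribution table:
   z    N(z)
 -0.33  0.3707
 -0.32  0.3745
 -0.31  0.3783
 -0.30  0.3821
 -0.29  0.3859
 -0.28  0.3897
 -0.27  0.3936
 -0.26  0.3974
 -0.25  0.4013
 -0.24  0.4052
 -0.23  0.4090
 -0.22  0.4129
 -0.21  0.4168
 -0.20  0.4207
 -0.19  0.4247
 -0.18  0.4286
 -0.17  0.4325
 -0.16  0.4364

0.4090

T = 0.3333;  σ√T = 0.1328
d₁ = [ln(170/180) + (0.054 + ½·0.23²)·0.3333] / (σ√T) = (-0.0572 + 0.0268) / 0.1328 = -0.2285 → -0.23
N(d₁) = N(-0.23) = 0.4090
Δ_call = N(d₁) = 0.4090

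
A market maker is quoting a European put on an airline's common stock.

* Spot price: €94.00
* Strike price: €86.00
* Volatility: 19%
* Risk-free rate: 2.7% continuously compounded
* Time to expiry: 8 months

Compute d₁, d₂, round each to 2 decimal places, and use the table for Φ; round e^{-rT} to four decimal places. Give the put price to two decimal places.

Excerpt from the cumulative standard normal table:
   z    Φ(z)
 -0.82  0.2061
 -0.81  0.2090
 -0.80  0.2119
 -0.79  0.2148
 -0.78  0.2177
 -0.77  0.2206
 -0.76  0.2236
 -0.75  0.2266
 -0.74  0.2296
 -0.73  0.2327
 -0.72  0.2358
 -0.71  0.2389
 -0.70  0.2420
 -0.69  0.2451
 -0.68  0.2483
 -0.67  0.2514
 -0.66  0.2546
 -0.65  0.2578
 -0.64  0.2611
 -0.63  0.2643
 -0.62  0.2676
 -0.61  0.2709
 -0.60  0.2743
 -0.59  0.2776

σ√T = 0.19 × 0.8165 = 0.1551
d₁ = [ln(94/86) + (0.027 + 0.19²/2)·0.6667] / 0.1551 = [0.0889 + 0.0300] / 0.1551 = 0.7670 → 0.77
d₂ = d₁ − σ√T = 0.7670 − 0.1551 = 0.6118 → 0.61
e^(−rT) = e^(−0.027·0.6667) = 0.9822
N(−d₂) = N(-0.61) = 0.2709;  N(−d₁) = N(-0.77) = 0.2206
P = 86·0.9822·0.2709 − 94·0.2206 = 22.8827 − 20.7364 = 2.1463

€2.15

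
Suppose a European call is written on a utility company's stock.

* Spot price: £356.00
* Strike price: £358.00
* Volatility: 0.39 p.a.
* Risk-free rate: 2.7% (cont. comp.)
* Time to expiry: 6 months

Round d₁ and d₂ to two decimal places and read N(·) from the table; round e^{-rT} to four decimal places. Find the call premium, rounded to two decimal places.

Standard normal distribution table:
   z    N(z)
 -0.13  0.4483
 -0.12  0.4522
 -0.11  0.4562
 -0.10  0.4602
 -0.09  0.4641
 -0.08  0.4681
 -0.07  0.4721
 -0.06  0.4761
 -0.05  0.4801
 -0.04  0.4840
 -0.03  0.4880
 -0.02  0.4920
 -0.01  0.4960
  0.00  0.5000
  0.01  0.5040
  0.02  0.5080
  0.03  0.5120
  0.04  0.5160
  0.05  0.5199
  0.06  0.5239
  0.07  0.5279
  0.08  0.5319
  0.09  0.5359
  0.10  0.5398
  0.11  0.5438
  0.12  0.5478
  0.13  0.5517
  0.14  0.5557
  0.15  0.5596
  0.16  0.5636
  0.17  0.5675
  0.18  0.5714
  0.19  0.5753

T = 0.5;  σ√T = 0.2758
d₁ = [ln(356/358) + (0.027 + 0.39²/2)·0.5] / 0.2758 = [-0.0056 + 0.0515] / 0.2758 = 0.1665 which rounds to 0.17
d₂ = d₁ − σ√T = 0.1665 − 0.2758 = -0.1092 which rounds to -0.11
e^(−rT) = e^(−0.027·0.5) = 0.9866
N(d₁) = N(0.17) = 0.5675;  N(d₂) = N(-0.11) = 0.4562
C = 356·0.5675 − 358·0.9866·0.4562 = 202.0300 − 161.1311 = 40.8989

£40.90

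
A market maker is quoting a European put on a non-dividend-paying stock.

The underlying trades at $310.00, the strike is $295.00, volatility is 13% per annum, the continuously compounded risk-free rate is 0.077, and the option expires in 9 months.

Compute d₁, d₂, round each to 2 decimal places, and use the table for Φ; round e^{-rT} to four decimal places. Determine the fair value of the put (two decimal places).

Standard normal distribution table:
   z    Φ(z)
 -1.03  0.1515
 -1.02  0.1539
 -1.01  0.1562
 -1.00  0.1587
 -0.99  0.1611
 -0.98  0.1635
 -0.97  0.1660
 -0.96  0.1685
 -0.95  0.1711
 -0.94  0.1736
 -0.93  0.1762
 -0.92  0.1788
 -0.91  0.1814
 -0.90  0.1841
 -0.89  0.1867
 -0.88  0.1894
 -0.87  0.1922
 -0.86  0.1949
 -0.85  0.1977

σ√T = 0.13·√0.75 = 0.1126
ln(S/K) + (r + σ²/2)T = ln(310/295) + (0.077 + 0.13²/2)·0.75 = 0.0496 + 0.0641 = 0.1137
d₁ = 0.1137 / 0.1126 = 1.0098 ≈ 1.01
d₂ = d₁ − σ√T = 1.0098 − 0.1126 = 0.8972 ≈ 0.90
e^(−rT) = e^(−0.077·0.75) = 0.9439
P = 295·0.9439·N(-0.90) − 310·N(-1.01) = 295·0.9439·0.1841 − 310·0.1562 = 51.2627 − 48.4220 = 2.8407

$2.84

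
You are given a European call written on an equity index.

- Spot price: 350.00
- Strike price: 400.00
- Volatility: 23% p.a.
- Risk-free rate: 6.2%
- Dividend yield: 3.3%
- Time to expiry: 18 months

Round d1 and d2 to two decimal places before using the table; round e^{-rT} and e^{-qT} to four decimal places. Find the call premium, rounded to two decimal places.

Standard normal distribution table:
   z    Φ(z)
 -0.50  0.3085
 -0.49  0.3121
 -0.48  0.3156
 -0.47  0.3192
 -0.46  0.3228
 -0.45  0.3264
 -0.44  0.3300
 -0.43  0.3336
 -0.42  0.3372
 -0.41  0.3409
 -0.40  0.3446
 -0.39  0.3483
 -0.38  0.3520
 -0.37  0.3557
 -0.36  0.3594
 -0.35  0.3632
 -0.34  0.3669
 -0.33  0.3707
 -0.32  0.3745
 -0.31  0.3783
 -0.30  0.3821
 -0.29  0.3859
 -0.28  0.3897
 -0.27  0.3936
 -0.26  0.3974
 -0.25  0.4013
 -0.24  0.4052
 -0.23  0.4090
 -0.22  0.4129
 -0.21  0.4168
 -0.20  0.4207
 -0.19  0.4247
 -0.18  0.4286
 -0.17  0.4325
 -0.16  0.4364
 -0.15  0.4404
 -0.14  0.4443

σ√T = 0.23 × 1.2247 = 0.2817
d₁ = [ln(350/400) + (0.062 − 0.033 + 0.23²/2)·1.5] / 0.2817 = [-0.1335 + 0.0832] / 0.2817 = -0.1788 ⇒ -0.18
d₂ = d₁ − σ√T = -0.1788 − 0.2817 = -0.4605 ⇒ -0.46
e^(−qT) = e^(−0.033·1.5) = 0.9517;  e^(−rT) = e^(−0.062·1.5) = 0.9112
C = 350·0.9517·N(-0.18) − 400·0.9112·N(-0.46) = 350·0.9517·0.4286 − 400·0.9112·0.3228 = 142.7645 − 117.6541 = 25.1104

25.11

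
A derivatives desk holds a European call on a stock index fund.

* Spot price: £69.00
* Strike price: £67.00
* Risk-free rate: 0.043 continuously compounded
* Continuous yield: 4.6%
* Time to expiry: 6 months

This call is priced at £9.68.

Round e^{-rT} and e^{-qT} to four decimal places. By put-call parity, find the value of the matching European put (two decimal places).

£7.82

exp(−qT) = exp(−0.046·0.5) = 0.9773;  exp(−rT) = exp(−0.043·0.5) = 0.9787
Put-call parity: C − P = S·e^(−qT) − K·e^(−rT) = 69·0.9773 − 67·0.9787 = 67.4337 − 65.5729 = 1.8608
P = C − (C − P) = 9.68 − (1.8608) = 7.8192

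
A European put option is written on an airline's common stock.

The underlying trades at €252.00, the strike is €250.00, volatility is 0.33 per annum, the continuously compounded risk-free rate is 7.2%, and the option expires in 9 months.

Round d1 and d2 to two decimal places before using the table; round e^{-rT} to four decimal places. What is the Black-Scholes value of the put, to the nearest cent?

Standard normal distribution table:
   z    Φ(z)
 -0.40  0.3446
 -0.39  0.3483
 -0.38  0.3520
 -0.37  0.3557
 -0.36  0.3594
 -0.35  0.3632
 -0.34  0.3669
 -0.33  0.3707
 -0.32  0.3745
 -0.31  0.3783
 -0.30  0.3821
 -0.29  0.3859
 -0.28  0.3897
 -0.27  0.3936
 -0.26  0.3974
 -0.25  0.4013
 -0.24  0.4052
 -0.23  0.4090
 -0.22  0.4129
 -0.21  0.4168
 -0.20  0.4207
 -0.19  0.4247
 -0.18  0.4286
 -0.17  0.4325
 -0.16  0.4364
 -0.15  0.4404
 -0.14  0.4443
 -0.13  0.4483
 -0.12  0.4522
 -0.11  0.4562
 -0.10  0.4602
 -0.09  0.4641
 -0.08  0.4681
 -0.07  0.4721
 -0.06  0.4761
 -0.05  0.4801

T = 0.75;  σ√T = 0.2858
ln(S/K) + (r + σ²/2)T = ln(252/250) + (0.072 + 0.33²/2)·0.75 = 0.0080 + 0.0948 = 0.1028
d₁ = 0.1028 / 0.2858 = 0.3597 which rounds to 0.36
d₂ = d₁ − σ√T = 0.3597 − 0.2858 = 0.0739 which rounds to 0.07
e^(−rT) = e^(−0.072·0.75) = 0.9474
N(−d₂) = N(-0.07) = 0.4721;  N(−d₁) = N(-0.36) = 0.3594
P = 250·0.9474·0.4721 − 252·0.3594 = 111.8169 − 90.5688 = 21.2481

€21.25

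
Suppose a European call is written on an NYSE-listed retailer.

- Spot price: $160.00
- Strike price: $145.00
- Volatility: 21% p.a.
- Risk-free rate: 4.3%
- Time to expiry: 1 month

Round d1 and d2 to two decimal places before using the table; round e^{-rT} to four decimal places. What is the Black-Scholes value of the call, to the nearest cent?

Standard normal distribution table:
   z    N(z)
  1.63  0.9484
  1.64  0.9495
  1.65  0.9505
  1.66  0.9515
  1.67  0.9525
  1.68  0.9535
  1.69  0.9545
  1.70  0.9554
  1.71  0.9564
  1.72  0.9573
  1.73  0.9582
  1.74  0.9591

$15.70

T = 0.08333;  σ√T = 0.0606
d₁ = [ln(160/145) + (0.043 + 0.21²/2)·0.08333] / 0.0606 = [0.0984 + 0.0054] / 0.0606 = 1.7133 which rounds to 1.71
d₂ = d₁ − σ√T = 1.7133 − 0.0606 = 1.6526 which rounds to 1.65
exp(−rT) = exp(−0.043·0.08333) = 0.9964
C = 160·N(1.71) − 145·0.9964·N(1.65) = 160·0.9564 − 145·0.9964·0.9505 = 153.0240 − 137.3263 = 15.6977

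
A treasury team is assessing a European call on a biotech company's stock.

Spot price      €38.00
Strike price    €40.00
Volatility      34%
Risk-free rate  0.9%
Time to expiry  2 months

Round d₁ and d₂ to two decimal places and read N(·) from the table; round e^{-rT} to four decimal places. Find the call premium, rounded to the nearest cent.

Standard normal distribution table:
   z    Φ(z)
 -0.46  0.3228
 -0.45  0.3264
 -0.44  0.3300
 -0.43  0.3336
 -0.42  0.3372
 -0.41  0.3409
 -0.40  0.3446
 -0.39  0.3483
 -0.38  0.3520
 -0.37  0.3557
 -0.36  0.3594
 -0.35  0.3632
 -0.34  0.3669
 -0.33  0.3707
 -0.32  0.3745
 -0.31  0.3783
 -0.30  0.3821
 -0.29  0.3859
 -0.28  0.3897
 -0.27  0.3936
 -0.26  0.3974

€1.34

σ√T = 0.34·√0.1667 = 0.1388
d₁ = [ln(38/40) + (0.009 + 0.34²/2)·0.1667] / 0.1388 = [-0.0513 + 0.0111] / 0.1388 = -0.2893 which rounds to -0.29
d₂ = d₁ − σ√T = -0.2893 − 0.1388 = -0.4281 which rounds to -0.43
exp(−rT) = exp(−0.009·0.1667) = 0.9985
C = 38·N(-0.29) − 40·0.9985·N(-0.43) = 38·0.3859 − 40·0.9985·0.3336 = 14.6642 − 13.3240 = 1.3402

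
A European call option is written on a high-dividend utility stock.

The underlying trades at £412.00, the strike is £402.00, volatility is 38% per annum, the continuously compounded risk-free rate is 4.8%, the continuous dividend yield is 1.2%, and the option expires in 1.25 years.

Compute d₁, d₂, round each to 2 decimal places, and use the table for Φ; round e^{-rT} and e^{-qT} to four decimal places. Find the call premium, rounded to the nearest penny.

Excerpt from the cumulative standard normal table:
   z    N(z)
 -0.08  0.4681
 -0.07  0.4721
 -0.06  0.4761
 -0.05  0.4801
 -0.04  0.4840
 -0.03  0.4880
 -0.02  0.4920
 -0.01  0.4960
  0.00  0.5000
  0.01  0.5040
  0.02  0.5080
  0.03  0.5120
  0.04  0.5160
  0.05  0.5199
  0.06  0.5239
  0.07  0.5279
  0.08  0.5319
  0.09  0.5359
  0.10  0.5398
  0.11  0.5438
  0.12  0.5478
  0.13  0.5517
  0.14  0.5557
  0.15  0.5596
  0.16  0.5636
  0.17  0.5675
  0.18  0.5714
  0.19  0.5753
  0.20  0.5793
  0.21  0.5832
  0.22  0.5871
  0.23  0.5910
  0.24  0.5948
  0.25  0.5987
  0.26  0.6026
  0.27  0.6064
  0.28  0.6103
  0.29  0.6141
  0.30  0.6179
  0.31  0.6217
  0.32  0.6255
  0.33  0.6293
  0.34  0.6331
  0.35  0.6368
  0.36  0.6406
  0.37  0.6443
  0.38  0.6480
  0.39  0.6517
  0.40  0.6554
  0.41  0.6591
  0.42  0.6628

£81.23

T = 1.25;  σ√T = 0.4249
ln(S/K) + (r − q + σ²/2)T = ln(412/402) + (0.048 − 0.012 + 0.38²/2)·1.25 = 0.0246 + 0.1353 = 0.1598
d₁ = 0.1598 / 0.4249 = 0.3762 ⇒ 0.38
d₂ = d₁ − σ√T = 0.3762 − 0.4249 = -0.0487 ⇒ -0.05
exp(−qT) = exp(−0.012·1.25) = 0.9851;  exp(−rT) = exp(−0.048·1.25) = 0.9418
N(d₁) = N(0.38) = 0.6480;  N(d₂) = N(-0.05) = 0.4801
C = 412·0.9851·0.6480 − 402·0.9418·0.4801 = 262.9981 − 181.7676 = 81.2305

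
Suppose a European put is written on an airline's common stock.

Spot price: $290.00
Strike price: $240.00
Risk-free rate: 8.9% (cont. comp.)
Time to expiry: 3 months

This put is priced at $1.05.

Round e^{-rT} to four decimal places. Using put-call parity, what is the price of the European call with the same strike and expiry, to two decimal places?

$56.33

e^(−rT) = e^(−0.089·0.25) = 0.9780
Put-call parity: C − P = S − K·e^(−rT) = 290 − 240·0.9780 = 290 − 234.7200 = 55.2800
C = P + (C − P) = 1.05 + (55.2800) = 56.3300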